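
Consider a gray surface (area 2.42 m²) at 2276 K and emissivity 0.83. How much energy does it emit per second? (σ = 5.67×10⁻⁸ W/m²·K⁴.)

P ≈ 3.06×10^6 W

P = εσAT⁴ = 0.83 × 5.67×10⁻⁸ × 2.42 × (2276)⁴ = 0.83 × 5.67×10⁻⁸ × 2.42 × 2.68×10^13.
P = 3.06×10^6 W.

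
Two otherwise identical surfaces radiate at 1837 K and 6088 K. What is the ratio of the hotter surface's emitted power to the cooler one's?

ratio ≈ 121

P ∝ T⁴, so the ratio is (6088/1837)⁴ = (3.314)⁴ = 121.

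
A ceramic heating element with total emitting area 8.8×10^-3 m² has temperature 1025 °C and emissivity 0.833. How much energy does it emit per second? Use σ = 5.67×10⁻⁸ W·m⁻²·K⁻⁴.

1025 °C = 1298 K.
Stefan–Boltzmann: P = εσAT⁴ = 0.833 × 5.67×10⁻⁸ × 8.80×10^-3 × (1298)⁴ = 0.833 × 5.67×10⁻⁸ × 8.80×10^-3 × 2.84×10^12.
P = 1180 W.

P ≈ 1180 W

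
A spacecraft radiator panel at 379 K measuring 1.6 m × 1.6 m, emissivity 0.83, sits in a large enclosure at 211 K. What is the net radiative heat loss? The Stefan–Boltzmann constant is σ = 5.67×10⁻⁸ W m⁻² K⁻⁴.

Q ≈ 2250 W

A = 1.6 × 1.6 = 2.56 m².
Q = εσA(T⁴ − T_s⁴). T⁴ − T_s⁴ = (379)⁴ − (211)⁴ = 2.06×10^10 − 1.98×10^9 = 1.87×10^10 K⁴.
Q = 0.83 × 5.67×10⁻⁸ × 2.56 × 1.87×10^10 = 2250 W.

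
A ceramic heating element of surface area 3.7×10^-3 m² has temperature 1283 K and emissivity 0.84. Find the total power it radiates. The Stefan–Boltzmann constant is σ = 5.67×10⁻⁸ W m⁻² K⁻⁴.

P ≈ 477 W

Stefan–Boltzmann: P = εσAT⁴ = 0.84 × 5.67×10⁻⁸ × 3.70×10^-3 × (1283)⁴ = 0.84 × 5.67×10⁻⁸ × 3.70×10^-3 × 2.71×10^12.
P = 477 W.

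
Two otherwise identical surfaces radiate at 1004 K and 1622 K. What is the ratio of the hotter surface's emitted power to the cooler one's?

P ∝ T⁴, so the ratio is (1622/1004)⁴ = (1.616)⁴ = 6.81.

ratio ≈ 6.81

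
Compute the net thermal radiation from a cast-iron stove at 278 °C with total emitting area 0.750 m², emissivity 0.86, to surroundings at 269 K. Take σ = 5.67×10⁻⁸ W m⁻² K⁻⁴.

Convert: 278 °C = 551 K.
Q = εσA(T⁴ − T_s⁴). T⁴ − T_s⁴ = (551)⁴ − (269)⁴ = 9.22×10^10 − 5.24×10^9 = 8.69×10^10 K⁴.
Q = 0.86 × 5.67×10⁻⁸ × 0.750 × 8.69×10^10 = 3180 W.

Q ≈ 3180 W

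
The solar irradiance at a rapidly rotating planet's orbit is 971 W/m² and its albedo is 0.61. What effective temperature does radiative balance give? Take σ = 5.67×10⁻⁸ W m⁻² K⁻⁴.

Power absorbed = (1−a)S·πR²; power emitted = 4πR²σT⁴. Equating and cancelling πR²:
T = ((1−a)S / 4σ)^(1/4) = (379 / (4 × 5.67×10⁻⁸))^(1/4) = (1.67×10^9)^(1/4).
T = 202 K.

T ≈ 202 K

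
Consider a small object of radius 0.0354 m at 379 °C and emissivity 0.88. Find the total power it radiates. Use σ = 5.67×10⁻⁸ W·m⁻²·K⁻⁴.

A = 4πr² = 4π × (0.0354)² = 0.0157 m².
379 °C = 652 K.
Stefan–Boltzmann: P = εσAT⁴ = 0.88 × 5.67×10⁻⁸ × 0.0157 × (652)⁴ = 0.88 × 5.67×10⁻⁸ × 0.0157 × 1.81×10^11.
P = 142 W.

P ≈ 142 W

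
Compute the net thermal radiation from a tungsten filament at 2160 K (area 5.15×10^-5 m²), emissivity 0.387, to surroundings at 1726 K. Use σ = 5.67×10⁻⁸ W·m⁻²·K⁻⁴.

Q = εσA(T⁴ − T_s⁴). T⁴ − T_s⁴ = (2160)⁴ − (1726)⁴ = 2.18×10^13 − 8.87×10^12 = 1.29×10^13 K⁴.
Q = 0.387 × 5.67×10⁻⁸ × 5.15×10^-5 × 1.29×10^13 = 14.6 W.

Q ≈ 14.6 W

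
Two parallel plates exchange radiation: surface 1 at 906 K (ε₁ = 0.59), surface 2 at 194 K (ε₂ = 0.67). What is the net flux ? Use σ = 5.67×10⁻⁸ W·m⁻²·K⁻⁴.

For two large parallel gray plates, q = σ(T₁⁴ − T₂⁴) / (1/ε₁ + 1/ε₂ − 1).
1/ε₁ + 1/ε₂ − 1 = 1/0.59 + 1/0.67 − 1 = 2.187.
T₁⁴ − T₂⁴ = 6.74×10^11 − 1.42×10^9 = 6.72×10^11 K⁴.
q = 5.67×10⁻⁸ × 6.72×10^11 / 2.187 = 17400 W/m².

q ≈ 17400 W/m²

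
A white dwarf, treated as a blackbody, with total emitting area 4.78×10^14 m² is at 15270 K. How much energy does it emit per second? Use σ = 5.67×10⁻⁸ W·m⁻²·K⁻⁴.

P ≈ 1.47×10^24 W

P = σAT⁴ = 5.67×10⁻⁸ × 4.78×10^14 × (15270)⁴ = 5.67×10⁻⁸ × 4.78×10^14 × 5.44×10^16.
P = 1.47×10^24 W.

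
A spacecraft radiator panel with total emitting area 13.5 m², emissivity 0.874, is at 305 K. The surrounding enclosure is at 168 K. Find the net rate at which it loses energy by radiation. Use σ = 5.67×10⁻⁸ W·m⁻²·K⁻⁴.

Q ≈ 5260 W

Q = εσA(T⁴ − T_s⁴). T⁴ − T_s⁴ = (305)⁴ − (168)⁴ = 8.65×10^9 − 7.97×10^8 = 7.86×10^9 K⁴.
Q = 0.874 × 5.67×10⁻⁸ × 13.5 × 7.86×10^9 = 5260 W.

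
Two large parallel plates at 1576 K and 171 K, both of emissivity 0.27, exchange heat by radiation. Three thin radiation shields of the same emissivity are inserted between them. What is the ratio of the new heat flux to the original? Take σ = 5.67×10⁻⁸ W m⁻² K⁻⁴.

With N identical shields there are N+1 = 4 gaps in series, each with the same radiative resistance, so the flux falls to 1/(N+1) of its unshielded value.

ratio ≈ 0.250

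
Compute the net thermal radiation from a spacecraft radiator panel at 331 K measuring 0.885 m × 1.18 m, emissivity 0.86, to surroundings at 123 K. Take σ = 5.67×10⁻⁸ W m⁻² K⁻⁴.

Q ≈ 600 W

A = 0.885 × 1.18 = 1.04 m².
Q = εσA(T⁴ − T_s⁴). T⁴ − T_s⁴ = (331)⁴ − (123)⁴ = 1.20×10^10 − 2.29×10^8 = 1.18×10^10 K⁴.
Q = 0.86 × 5.67×10⁻⁸ × 1.04 × 1.18×10^10 = 600 W.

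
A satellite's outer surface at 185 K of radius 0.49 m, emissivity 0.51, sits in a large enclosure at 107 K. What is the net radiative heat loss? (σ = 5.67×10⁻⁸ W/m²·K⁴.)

A = 4πr² = 4π × (0.49)² = 3.02 m².
Q = εσA(T⁴ − T_s⁴). T⁴ − T_s⁴ = (185)⁴ − (107)⁴ = 1.17×10^9 − 1.31×10^8 = 1.04×10^9 K⁴.
Q = 0.51 × 5.67×10⁻⁸ × 3.02 × 1.04×10^9 = 90.8 W.

Q ≈ 90.8 W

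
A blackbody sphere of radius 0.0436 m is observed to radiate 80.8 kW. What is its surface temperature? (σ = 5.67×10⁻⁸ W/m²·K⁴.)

A = 4πr² = 4π × (0.0436)² = 0.0239 m².
From P = σAT⁴, T = (P / σA)^(1/4) = (80800 / (5.67×10⁻⁸ × 0.0239))^(1/4).
T = (5.97×10^13)^(1/4) = 2780 K.

T ≈ 2780 K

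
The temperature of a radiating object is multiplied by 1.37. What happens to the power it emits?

P ∝ T⁴, so the power scales as (1.37)⁴ = 3.52.

factor ≈ 3.52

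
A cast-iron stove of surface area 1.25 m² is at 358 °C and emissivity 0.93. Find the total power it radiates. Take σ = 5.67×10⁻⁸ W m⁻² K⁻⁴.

358 °C = 631 K.
P = εσAT⁴ = 0.93 × 5.67×10⁻⁸ × 1.25 × (631)⁴ = 0.93 × 5.67×10⁻⁸ × 1.25 × 1.59×10^11.
P = 10400 W.

P ≈ 10400 W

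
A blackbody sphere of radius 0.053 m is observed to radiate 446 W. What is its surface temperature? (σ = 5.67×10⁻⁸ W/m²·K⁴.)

A = 4πr² = 4π × (0.053)² = 0.0353 m².
From P = σAT⁴, T = (P / σA)^(1/4) = (446 / (5.67×10⁻⁸ × 0.0353))^(1/4).
T = (2.23×10^11)^(1/4) = 687 K.

T ≈ 687 K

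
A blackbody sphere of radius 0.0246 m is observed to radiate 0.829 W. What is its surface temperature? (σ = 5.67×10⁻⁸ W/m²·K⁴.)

T ≈ 209 K

A = 4πr² = 4π × (0.0246)² = 7.60×10^-3 m².
From P = σAT⁴, T = (P / σA)^(1/4) = (0.829 / (5.67×10⁻⁸ × 7.60×10^-3))^(1/4).
T = (1.92×10^9)^(1/4) = 209 K.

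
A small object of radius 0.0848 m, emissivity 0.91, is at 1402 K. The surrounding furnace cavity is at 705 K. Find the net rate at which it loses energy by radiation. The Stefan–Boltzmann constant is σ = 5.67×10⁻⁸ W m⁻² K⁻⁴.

Q ≈ 16900 W

A = 4πr² = 4π × (0.0848)² = 0.0904 m².
Q = εσA(T⁴ − T_s⁴). T⁴ − T_s⁴ = (1402)⁴ − (705)⁴ = 3.86×10^12 − 2.47×10^11 = 3.62×10^12 K⁴.
Q = 0.91 × 5.67×10⁻⁸ × 0.0904 × 3.62×10^12 = 16900 W.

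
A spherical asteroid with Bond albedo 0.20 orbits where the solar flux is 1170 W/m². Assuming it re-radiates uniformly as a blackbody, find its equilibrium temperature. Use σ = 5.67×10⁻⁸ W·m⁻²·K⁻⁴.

Power absorbed = (1−a)S·πR²; power emitted = 4πR²σT⁴. Equating and cancelling πR²:
T = ((1−a)S / 4σ)^(1/4) = (936 / (4 × 5.67×10⁻⁸))^(1/4) = (4.13×10^9)^(1/4).
T = 253 K.

T ≈ 253 K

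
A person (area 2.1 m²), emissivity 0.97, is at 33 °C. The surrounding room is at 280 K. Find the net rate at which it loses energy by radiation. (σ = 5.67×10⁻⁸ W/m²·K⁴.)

Convert: 33 °C = 306 K.
Q = εσA(T⁴ − T_s⁴). T⁴ − T_s⁴ = (306)⁴ − (280)⁴ = 8.77×10^9 − 6.15×10^9 = 2.62×10^9 K⁴.
Q = 0.97 × 5.67×10⁻⁸ × 2.10 × 2.62×10^9 = 303 W.

Q ≈ 303 W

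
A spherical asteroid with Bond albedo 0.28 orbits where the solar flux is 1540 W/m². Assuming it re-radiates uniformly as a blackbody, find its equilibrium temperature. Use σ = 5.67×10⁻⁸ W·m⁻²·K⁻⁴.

T ≈ 264 K

Power absorbed = (1−a)S·πR²; power emitted = 4πR²σT⁴. Equating and cancelling πR²:
T = ((1−a)S / 4σ)^(1/4) = (1110 / (4 × 5.67×10⁻⁸))^(1/4) = (4.89×10^9)^(1/4).
T = 264 K.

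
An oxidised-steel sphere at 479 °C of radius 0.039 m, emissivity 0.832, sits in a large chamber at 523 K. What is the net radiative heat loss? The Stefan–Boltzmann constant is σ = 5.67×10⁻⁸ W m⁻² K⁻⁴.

Q ≈ 221 W

A = 4πr² = 4π × (0.039)² = 0.0191 m².
Convert: 479 °C = 752 K.
Q = εσA(T⁴ − T_s⁴). T⁴ − T_s⁴ = (752)⁴ − (523)⁴ = 3.20×10^11 − 7.48×10^10 = 2.45×10^11 K⁴.
Q = 0.832 × 5.67×10⁻⁸ × 0.0191 × 2.45×10^11 = 221 W.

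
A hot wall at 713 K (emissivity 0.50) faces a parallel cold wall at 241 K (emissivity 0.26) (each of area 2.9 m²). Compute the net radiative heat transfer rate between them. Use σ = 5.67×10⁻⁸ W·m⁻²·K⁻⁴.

For two large parallel gray plates, q = σ(T₁⁴ − T₂⁴) / (1/ε₁ + 1/ε₂ − 1).
1/ε₁ + 1/ε₂ − 1 = 1/0.50 + 1/0.26 − 1 = 4.846.
T₁⁴ − T₂⁴ = 2.58×10^11 − 3.37×10^9 = 2.55×10^11 K⁴.
q = 5.67×10⁻⁸ × 2.55×10^11 / 4.846 = 2980 W/m².
Q = q·A = 2980 × 2.9 = 8650 W.

Q ≈ 8650 W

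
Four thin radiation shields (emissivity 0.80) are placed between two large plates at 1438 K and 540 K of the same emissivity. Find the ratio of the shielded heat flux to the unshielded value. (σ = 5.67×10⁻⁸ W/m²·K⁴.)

With N identical shields there are N+1 = 5 gaps in series, each with the same radiative resistance, so the flux falls to 1/(N+1) of its unshielded value.

ratio ≈ 0.200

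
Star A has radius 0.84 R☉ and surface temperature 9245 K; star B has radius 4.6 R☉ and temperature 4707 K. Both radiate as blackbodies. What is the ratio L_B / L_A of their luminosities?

L = 4πR²σT⁴ ∝ R²T⁴, so L_B/L_A = (4.6/0.84)² × (4707/9245)⁴ = 30.0 × 0.0672 = 2.02.

L_B/L_A ≈ 2.02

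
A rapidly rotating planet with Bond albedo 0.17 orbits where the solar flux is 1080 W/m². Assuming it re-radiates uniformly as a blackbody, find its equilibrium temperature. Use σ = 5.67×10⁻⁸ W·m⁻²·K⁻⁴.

T ≈ 251 K

Power absorbed = (1−a)S·πR²; power emitted = 4πR²σT⁴. Equating and cancelling πR²:
T = ((1−a)S / 4σ)^(1/4) = (896 / (4 × 5.67×10⁻⁸))^(1/4) = (3.95×10^9)^(1/4).
T = 251 K.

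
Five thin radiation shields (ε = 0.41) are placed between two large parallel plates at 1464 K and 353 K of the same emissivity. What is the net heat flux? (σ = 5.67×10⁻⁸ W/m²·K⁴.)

q ≈ 11200 W/m²

Each of the 6 gaps contributes resistance (2/ε − 1) = 2/0.41 − 1 = 3.878; total = 23.27.
q = σ(T₁⁴ − T₂⁴) / 23.27 = 5.67×10⁻⁸ × 4.58×10^12 / 23.27 = 11200 W/m².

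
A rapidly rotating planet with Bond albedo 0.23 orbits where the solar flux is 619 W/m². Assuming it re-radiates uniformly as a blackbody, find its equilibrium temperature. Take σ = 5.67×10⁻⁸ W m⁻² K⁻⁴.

Power absorbed = (1−a)S·πR²; power emitted = 4πR²σT⁴. Equating and cancelling πR²:
T = ((1−a)S / 4σ)^(1/4) = (477 / (4 × 5.67×10⁻⁸))^(1/4) = (2.10×10^9)^(1/4).
T = 214 K.

T ≈ 214 K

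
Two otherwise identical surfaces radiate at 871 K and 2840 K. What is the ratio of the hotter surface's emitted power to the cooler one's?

P ∝ T⁴, so the ratio is (2840/871)⁴ = (3.261)⁴ = 113.

ratio ≈ 113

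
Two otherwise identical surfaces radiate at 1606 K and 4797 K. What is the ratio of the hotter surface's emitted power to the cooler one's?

ratio ≈ 79.6

P ∝ T⁴, so the ratio is (4797/1606)⁴ = (2.987)⁴ = 79.6.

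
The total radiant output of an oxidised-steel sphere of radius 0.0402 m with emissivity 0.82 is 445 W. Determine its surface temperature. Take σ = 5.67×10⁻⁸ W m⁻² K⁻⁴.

A = 4πr² = 4π × (0.0402)² = 0.0203 m².
From P = εσAT⁴, T = (P / εσA)^(1/4) = (445 / (0.82 × 5.67×10⁻⁸ × 0.0203))^(1/4).
T = (4.71×10^11)^(1/4) = 829 K.

T ≈ 829 K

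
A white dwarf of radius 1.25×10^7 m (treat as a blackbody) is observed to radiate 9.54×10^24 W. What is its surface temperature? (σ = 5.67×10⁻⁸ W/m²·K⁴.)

T ≈ 17100 K

A = 4πr² = 4π × (1.25×10^7)² = 1.96×10^15 m².
From P = σAT⁴, T = (P / σA)^(1/4) = (9.54×10^24 / (5.67×10⁻⁸ × 1.96×10^15))^(1/4).
T = (8.57×10^16)^(1/4) = 17100 K.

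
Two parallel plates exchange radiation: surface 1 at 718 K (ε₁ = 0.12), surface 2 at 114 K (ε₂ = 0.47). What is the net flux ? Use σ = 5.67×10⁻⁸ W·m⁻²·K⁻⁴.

q ≈ 1590 W/m²

For two large parallel gray plates, q = σ(T₁⁴ − T₂⁴) / (1/ε₁ + 1/ε₂ − 1).
1/ε₁ + 1/ε₂ − 1 = 1/0.12 + 1/0.47 − 1 = 9.461.
T₁⁴ − T₂⁴ = 2.66×10^11 − 1.69×10^8 = 2.66×10^11 K⁴.
q = 5.67×10⁻⁸ × 2.66×10^11 / 9.461 = 1590 W/m².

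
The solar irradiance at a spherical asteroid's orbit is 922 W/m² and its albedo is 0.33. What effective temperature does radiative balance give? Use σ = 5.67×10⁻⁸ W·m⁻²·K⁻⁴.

T ≈ 228 K

Power absorbed = (1−a)S·πR²; power emitted = 4πR²σT⁴. Equating and cancelling πR²:
T = ((1−a)S / 4σ)^(1/4) = (618 / (4 × 5.67×10⁻⁸))^(1/4) = (2.72×10^9)^(1/4).
T = 228 K.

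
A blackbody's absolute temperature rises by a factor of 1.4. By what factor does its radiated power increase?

P ∝ T⁴, so the power scales as (1.4)⁴ = 3.84.

factor ≈ 3.84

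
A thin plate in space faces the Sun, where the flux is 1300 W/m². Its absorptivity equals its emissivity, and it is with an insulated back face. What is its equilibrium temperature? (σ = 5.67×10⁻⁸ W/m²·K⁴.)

T ≈ 389 K

Absorbed flux αS = emitted flux εσT⁴ (one radiating face); with α = ε, T = (S/σ)^(1/4).
T = (1300 / 5.67×10⁻⁸)^(1/4) = (2.29×10^10)^(1/4).
T = 389 K.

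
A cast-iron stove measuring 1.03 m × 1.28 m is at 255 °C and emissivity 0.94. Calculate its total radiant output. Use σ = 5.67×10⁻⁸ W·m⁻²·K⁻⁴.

A = 1.03 × 1.28 = 1.32 m².
255 °C = 528 K.
Stefan–Boltzmann: P = εσAT⁴ = 0.94 × 5.67×10⁻⁸ × 1.32 × (528)⁴ = 0.94 × 5.67×10⁻⁸ × 1.32 × 7.77×10^10.
P = 5460 W.

P ≈ 5460 W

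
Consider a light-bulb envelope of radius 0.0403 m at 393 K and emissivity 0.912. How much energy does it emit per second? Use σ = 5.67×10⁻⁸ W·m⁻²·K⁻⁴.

A = 4πr² = 4π × (0.0403)² = 0.0204 m².
P = εσAT⁴ = 0.912 × 5.67×10⁻⁸ × 0.0204 × (393)⁴ = 0.912 × 5.67×10⁻⁸ × 0.0204 × 2.39×10^10.
P = 25.2 W.

P ≈ 25.2 W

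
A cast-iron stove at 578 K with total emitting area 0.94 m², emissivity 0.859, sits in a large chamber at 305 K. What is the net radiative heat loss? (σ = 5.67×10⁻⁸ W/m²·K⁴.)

Q ≈ 4710 W

Q = εσA(T⁴ − T_s⁴). T⁴ − T_s⁴ = (578)⁴ − (305)⁴ = 1.12×10^11 − 8.65×10^9 = 1.03×10^11 K⁴.
Q = 0.859 × 5.67×10⁻⁸ × 0.940 × 1.03×10^11 = 4710 W.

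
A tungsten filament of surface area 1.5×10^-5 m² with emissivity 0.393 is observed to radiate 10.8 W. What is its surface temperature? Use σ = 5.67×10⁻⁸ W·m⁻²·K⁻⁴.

T ≈ 2380 K

From P = εσAT⁴, T = (P / εσA)^(1/4) = (10.8 / (0.393 × 5.67×10⁻⁸ × 1.50×10^-5))^(1/4).
T = (3.23×10^13)^(1/4) = 2380 K.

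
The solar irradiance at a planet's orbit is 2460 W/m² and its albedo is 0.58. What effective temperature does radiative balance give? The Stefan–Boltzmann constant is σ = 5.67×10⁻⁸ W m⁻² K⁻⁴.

Power absorbed = (1−a)S·πR²; power emitted = 4πR²σT⁴. Equating and cancelling πR²:
T = ((1−a)S / 4σ)^(1/4) = (1030 / (4 × 5.67×10⁻⁸))^(1/4) = (4.56×10^9)^(1/4).
T = 260 K.

T ≈ 260 K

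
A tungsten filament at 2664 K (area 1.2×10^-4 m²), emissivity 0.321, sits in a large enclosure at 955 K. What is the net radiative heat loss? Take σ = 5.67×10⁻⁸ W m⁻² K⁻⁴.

Q ≈ 108 W

Q = εσA(T⁴ − T_s⁴). T⁴ − T_s⁴ = (2664)⁴ − (955)⁴ = 5.04×10^13 − 8.32×10^11 = 4.95×10^13 K⁴.
Q = 0.321 × 5.67×10⁻⁸ × 1.20×10^-4 × 4.95×10^13 = 108 W.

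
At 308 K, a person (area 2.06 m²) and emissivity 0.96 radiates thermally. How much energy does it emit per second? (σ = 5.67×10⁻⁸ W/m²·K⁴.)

P ≈ 1010 W

Stefan–Boltzmann: P = εσAT⁴ = 0.96 × 5.67×10⁻⁸ × 2.06 × (308)⁴ = 0.96 × 5.67×10⁻⁸ × 2.06 × 9.00×10^9.
P = 1010 W.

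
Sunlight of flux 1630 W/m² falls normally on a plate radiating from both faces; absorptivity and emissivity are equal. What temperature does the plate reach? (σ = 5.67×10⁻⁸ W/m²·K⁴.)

Absorbed flux αS = emitted flux 2εσT⁴ per unit area; with α = ε this gives T = (S/2σ)^(1/4).
T = (1630 / (2 × 5.67×10⁻⁸))^(1/4) = (1.44×10^10)^(1/4).
T = 346 K.

T ≈ 346 K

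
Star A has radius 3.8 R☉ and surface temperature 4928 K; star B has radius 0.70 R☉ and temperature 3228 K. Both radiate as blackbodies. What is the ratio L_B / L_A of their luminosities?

L = 4πR²σT⁴ ∝ R²T⁴, so L_B/L_A = (0.70/3.8)² × (3228/4928)⁴ = 0.0339 × 0.184 = 6.25×10^-3.

L_B/L_A ≈ 6.25×10^-3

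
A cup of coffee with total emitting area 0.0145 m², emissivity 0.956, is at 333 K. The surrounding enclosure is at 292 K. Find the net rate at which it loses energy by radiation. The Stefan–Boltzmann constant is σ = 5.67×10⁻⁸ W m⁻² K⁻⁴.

Q = εσA(T⁴ − T_s⁴). T⁴ − T_s⁴ = (333)⁴ − (292)⁴ = 1.23×10^10 − 7.27×10^9 = 5.03×10^9 K⁴.
Q = 0.956 × 5.67×10⁻⁸ × 0.0145 × 5.03×10^9 = 3.95 W.

Q ≈ 3.95 W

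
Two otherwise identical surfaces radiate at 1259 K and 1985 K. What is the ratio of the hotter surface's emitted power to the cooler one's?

ratio ≈ 6.18

P ∝ T⁴, so the ratio is (1985/1259)⁴ = (1.577)⁴ = 6.18.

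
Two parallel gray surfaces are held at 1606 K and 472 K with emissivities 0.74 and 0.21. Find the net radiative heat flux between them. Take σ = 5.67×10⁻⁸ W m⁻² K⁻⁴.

For two large parallel gray plates, q = σ(T₁⁴ − T₂⁴) / (1/ε₁ + 1/ε₂ − 1).
1/ε₁ + 1/ε₂ − 1 = 1/0.74 + 1/0.21 − 1 = 5.113.
T₁⁴ − T₂⁴ = 6.65×10^12 − 4.96×10^10 = 6.60×10^12 K⁴.
q = 5.67×10⁻⁸ × 6.60×10^12 / 5.113 = 73200 W/m².

q ≈ 73200 W/m²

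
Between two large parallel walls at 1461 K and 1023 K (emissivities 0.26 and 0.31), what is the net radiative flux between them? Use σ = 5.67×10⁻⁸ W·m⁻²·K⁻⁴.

q ≈ 32300 W/m²

For two large parallel gray plates, q = σ(T₁⁴ − T₂⁴) / (1/ε₁ + 1/ε₂ − 1).
1/ε₁ + 1/ε₂ − 1 = 1/0.26 + 1/0.31 − 1 = 6.072.
T₁⁴ − T₂⁴ = 4.56×10^12 − 1.10×10^12 = 3.46×10^12 K⁴.
q = 5.67×10⁻⁸ × 3.46×10^12 / 6.072 = 32300 W/m².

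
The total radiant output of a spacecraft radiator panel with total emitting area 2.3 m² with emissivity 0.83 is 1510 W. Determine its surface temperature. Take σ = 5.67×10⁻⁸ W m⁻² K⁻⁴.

T ≈ 344 K

From P = εσAT⁴, T = (P / εσA)^(1/4) = (1510 / (0.83 × 5.67×10⁻⁸ × 2.30))^(1/4).
T = (1.40×10^10)^(1/4) = 344 K.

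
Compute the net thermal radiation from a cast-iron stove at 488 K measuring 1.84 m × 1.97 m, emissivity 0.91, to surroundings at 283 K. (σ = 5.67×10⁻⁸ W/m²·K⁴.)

A = 1.84 × 1.97 = 3.62 m².
Q = εσA(T⁴ − T_s⁴). T⁴ − T_s⁴ = (488)⁴ − (283)⁴ = 5.67×10^10 − 6.41×10^9 = 5.03×10^10 K⁴.
Q = 0.91 × 5.67×10⁻⁸ × 3.62 × 5.03×10^10 = 9410 W.

Q ≈ 9410 W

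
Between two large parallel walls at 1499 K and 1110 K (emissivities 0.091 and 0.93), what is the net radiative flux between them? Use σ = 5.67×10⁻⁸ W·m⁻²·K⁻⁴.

For two large parallel gray plates, q = σ(T₁⁴ − T₂⁴) / (1/ε₁ + 1/ε₂ − 1).
1/ε₁ + 1/ε₂ − 1 = 1/0.091 + 1/0.93 − 1 = 11.06.
T₁⁴ − T₂⁴ = 5.05×10^12 − 1.52×10^12 = 3.53×10^12 K⁴.
q = 5.67×10⁻⁸ × 3.53×10^12 / 11.06 = 18100 W/m².

q ≈ 18100 W/m²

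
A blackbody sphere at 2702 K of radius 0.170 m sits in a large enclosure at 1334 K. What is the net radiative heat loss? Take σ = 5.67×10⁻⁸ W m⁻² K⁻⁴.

Q ≈ 1.03×10^6 W

A = 4πr² = 4π × (0.170)² = 0.363 m².
Q = σA(T⁴ − T_s⁴). T⁴ − T_s⁴ = (2702)⁴ − (1334)⁴ = 5.33×10^13 − 3.17×10^12 = 5.01×10^13 K⁴.
Q = 5.67×10⁻⁸ × 0.363 × 5.01×10^13 = 1.03×10^6 W.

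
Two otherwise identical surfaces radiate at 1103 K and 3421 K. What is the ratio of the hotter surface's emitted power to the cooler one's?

P ∝ T⁴, so the ratio is (3421/1103)⁴ = (3.102)⁴ = 92.5.

ratio ≈ 92.5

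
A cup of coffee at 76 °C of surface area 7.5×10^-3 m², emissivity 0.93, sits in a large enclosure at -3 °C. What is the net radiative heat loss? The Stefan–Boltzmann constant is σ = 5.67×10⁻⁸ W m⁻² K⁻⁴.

Convert: 76 °C = 349 K; -3 °C = 270 K.
Q = εσA(T⁴ − T_s⁴). T⁴ − T_s⁴ = (349)⁴ − (270)⁴ = 1.48×10^10 − 5.31×10^9 = 9.52×10^9 K⁴.
Q = 0.93 × 5.67×10⁻⁸ × 7.50×10^-3 × 9.52×10^9 = 3.77 W.

Q ≈ 3.77 W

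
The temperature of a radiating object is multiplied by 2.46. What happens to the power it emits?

P ∝ T⁴, so the power scales as (2.46)⁴ = 36.6.

factor ≈ 36.6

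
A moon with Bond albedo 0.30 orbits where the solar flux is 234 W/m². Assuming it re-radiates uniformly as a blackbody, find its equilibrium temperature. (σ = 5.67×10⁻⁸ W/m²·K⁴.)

Power absorbed = (1−a)S·πR²; power emitted = 4πR²σT⁴. Equating and cancelling πR²:
T = ((1−a)S / 4σ)^(1/4) = (164 / (4 × 5.67×10⁻⁸))^(1/4) = (7.22×10^8)^(1/4).
T = 164 K.

T ≈ 164 K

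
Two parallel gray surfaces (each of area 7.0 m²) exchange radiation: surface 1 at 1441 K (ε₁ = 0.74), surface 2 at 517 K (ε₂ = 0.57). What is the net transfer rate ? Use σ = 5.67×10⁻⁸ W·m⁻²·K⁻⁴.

Q ≈ 7.99×10^5 W

For two large parallel gray plates, q = σ(T₁⁴ − T₂⁴) / (1/ε₁ + 1/ε₂ − 1).
1/ε₁ + 1/ε₂ − 1 = 1/0.74 + 1/0.57 − 1 = 2.106.
T₁⁴ − T₂⁴ = 4.31×10^12 − 7.14×10^10 = 4.24×10^12 K⁴.
q = 5.67×10⁻⁸ × 4.24×10^12 / 2.106 = 1.14×10^5 W/m².
Q = q·A = 1.14×10^5 × 7.0 = 7.99×10^5 W.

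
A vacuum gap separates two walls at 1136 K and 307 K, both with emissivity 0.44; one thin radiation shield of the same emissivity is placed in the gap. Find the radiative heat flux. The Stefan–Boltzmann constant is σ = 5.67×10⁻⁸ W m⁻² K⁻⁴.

Each of the 2 gaps contributes resistance (2/ε − 1) = 2/0.44 − 1 = 3.545; total = 7.091.
q = σ(T₁⁴ − T₂⁴) / 7.091 = 5.67×10⁻⁸ × 1.66×10^12 / 7.091 = 13200 W/m².

q ≈ 13200 W/m²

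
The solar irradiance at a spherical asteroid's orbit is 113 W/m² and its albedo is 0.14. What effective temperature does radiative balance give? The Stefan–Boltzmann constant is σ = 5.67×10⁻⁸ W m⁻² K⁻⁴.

Power absorbed = (1−a)S·πR²; power emitted = 4πR²σT⁴. Equating and cancelling πR²:
T = ((1−a)S / 4σ)^(1/4) = (97.2 / (4 × 5.67×10⁻⁸))^(1/4) = (4.28×10^8)^(1/4).
T = 144 K.

T ≈ 144 K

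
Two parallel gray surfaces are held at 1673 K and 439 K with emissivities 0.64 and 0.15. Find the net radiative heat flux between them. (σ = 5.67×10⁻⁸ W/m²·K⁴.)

q ≈ 61200 W/m²

For two large parallel gray plates, q = σ(T₁⁴ − T₂⁴) / (1/ε₁ + 1/ε₂ − 1).
1/ε₁ + 1/ε₂ − 1 = 1/0.64 + 1/0.15 − 1 = 7.229.
T₁⁴ − T₂⁴ = 7.83×10^12 − 3.71×10^10 = 7.80×10^12 K⁴.
q = 5.67×10⁻⁸ × 7.80×10^12 / 7.229 = 61200 W/m².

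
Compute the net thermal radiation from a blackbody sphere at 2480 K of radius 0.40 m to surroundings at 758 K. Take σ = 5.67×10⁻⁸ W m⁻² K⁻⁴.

A = 4πr² = 4π × (0.40)² = 2.01 m².
Q = σA(T⁴ − T_s⁴). T⁴ − T_s⁴ = (2480)⁴ − (758)⁴ = 3.78×10^13 − 3.30×10^11 = 3.75×10^13 K⁴.
Q = 5.67×10⁻⁸ × 2.01 × 3.75×10^13 = 4.27×10^6 W.

Q ≈ 4.27×10^6 W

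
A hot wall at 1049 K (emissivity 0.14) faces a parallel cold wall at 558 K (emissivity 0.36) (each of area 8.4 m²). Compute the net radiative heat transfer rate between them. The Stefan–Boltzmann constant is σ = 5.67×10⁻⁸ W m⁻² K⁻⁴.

Q ≈ 59500 W

For two large parallel gray plates, q = σ(T₁⁴ − T₂⁴) / (1/ε₁ + 1/ε₂ − 1).
1/ε₁ + 1/ε₂ − 1 = 1/0.14 + 1/0.36 − 1 = 8.921.
T₁⁴ − T₂⁴ = 1.21×10^12 − 9.69×10^10 = 1.11×10^12 K⁴.
q = 5.67×10⁻⁸ × 1.11×10^12 / 8.921 = 7080 W/m².
Q = q·A = 7080 × 8.4 = 59500 W.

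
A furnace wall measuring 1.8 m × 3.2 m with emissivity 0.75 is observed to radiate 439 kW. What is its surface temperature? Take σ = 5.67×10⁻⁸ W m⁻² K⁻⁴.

A = 1.8 × 3.2 = 5.76 m².
From P = εσAT⁴, T = (P / εσA)^(1/4) = (4.39×10^5 / (0.75 × 5.67×10⁻⁸ × 5.76))^(1/4).
T = (1.79×10^12)^(1/4) = 1160 K.

T ≈ 1160 K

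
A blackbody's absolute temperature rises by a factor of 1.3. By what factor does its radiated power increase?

P ∝ T⁴, so the power scales as (1.3)⁴ = 2.86.

factor ≈ 2.86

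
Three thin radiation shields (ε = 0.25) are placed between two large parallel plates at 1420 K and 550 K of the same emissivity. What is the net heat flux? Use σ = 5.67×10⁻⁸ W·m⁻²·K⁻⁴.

q ≈ 8050 W/m²

Each of the 4 gaps contributes resistance (2/ε − 1) = 2/0.25 − 1 = 7.000; total = 28.00.
q = σ(T₁⁴ − T₂⁴) / 28.00 = 5.67×10⁻⁸ × 3.97×10^12 / 28.00 = 8050 W/m².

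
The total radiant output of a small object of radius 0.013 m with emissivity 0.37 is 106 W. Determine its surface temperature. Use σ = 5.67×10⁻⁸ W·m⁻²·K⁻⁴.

A = 4πr² = 4π × (0.013)² = 2.12×10^-3 m².
From P = εσAT⁴, T = (P / εσA)^(1/4) = (106 / (0.37 × 5.67×10⁻⁸ × 2.12×10^-3))^(1/4).
T = (2.38×10^12)^(1/4) = 1240 K.

T ≈ 1240 K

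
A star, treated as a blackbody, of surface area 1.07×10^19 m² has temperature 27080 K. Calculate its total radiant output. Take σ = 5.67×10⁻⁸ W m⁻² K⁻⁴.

P = σAT⁴ = 5.67×10⁻⁸ × 1.07×10^19 × (27080)⁴ = 5.67×10⁻⁸ × 1.07×10^19 × 5.38×10^17.
P = 3.26×10^29 W.

P ≈ 3.26×10^29 W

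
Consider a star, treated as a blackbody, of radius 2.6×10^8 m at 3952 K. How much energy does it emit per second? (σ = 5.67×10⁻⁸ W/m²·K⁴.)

A = 4πr² = 4π × (2.6×10^8)² = 8.49×10^17 m².
P = σAT⁴ = 5.67×10⁻⁸ × 8.49×10^17 × (3952)⁴ = 5.67×10⁻⁸ × 8.49×10^17 × 2.44×10^14.
P = 1.17×10^25 W.

P ≈ 1.17×10^25 W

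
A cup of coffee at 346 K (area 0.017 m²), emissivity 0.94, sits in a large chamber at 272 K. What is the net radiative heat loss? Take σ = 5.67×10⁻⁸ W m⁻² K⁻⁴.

Q ≈ 8.03 W

Q = εσA(T⁴ − T_s⁴). T⁴ − T_s⁴ = (346)⁴ − (272)⁴ = 1.43×10^10 − 5.47×10^9 = 8.86×10^9 K⁴.
Q = 0.94 × 5.67×10⁻⁸ × 0.0170 × 8.86×10^9 = 8.03 W.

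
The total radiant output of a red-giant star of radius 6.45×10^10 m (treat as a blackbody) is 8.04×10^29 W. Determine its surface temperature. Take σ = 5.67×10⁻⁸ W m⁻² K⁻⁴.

A = 4πr² = 4π × (6.45×10^10)² = 5.23×10^22 m².
From P = σAT⁴, T = (P / σA)^(1/4) = (8.04×10^29 / (5.67×10⁻⁸ × 5.23×10^22))^(1/4).
T = (2.71×10^14)^(1/4) = 4060 K.

T ≈ 4060 K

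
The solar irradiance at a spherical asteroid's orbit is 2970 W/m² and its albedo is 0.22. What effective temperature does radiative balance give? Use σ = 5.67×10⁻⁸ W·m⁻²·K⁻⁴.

T ≈ 318 K

Power absorbed = (1−a)S·πR²; power emitted = 4πR²σT⁴. Equating and cancelling πR²:
T = ((1−a)S / 4σ)^(1/4) = (2320 / (4 × 5.67×10⁻⁸))^(1/4) = (1.02×10^10)^(1/4).
T = 318 K.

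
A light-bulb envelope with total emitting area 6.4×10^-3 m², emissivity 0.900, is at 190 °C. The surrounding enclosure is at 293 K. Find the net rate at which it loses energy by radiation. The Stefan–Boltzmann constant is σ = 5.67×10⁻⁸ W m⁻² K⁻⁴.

Q ≈ 12.6 W

Convert: 190 °C = 463 K.
Q = εσA(T⁴ − T_s⁴). T⁴ − T_s⁴ = (463)⁴ − (293)⁴ = 4.60×10^10 − 7.37×10^9 = 3.86×10^10 K⁴.
Q = 0.900 × 5.67×10⁻⁸ × 6.40×10^-3 × 3.86×10^10 = 12.6 W.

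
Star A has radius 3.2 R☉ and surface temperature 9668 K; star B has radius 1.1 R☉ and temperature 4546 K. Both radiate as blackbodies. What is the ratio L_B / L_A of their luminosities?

L_B/L_A ≈ 5.78×10^-3

L = 4πR²σT⁴ ∝ R²T⁴, so L_B/L_A = (1.1/3.2)² × (4546/9668)⁴ = 0.118 × 0.0489 = 5.78×10^-3.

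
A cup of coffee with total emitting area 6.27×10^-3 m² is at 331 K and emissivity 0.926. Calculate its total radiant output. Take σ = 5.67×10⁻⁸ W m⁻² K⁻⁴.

P = εσAT⁴ = 0.926 × 5.67×10⁻⁸ × 6.27×10^-3 × (331)⁴ = 0.926 × 5.67×10⁻⁸ × 6.27×10^-3 × 1.20×10^10.
P = 3.95 W.

P ≈ 3.95 W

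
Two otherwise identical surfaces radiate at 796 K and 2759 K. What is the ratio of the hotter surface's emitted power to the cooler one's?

ratio ≈ 144

P ∝ T⁴, so the ratio is (2759/796)⁴ = (3.466)⁴ = 144.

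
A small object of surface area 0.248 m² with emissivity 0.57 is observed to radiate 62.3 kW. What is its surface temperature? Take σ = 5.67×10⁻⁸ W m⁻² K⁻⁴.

T ≈ 1670 K

From P = εσAT⁴, T = (P / εσA)^(1/4) = (62300 / (0.57 × 5.67×10⁻⁸ × 0.248))^(1/4).
T = (7.77×10^12)^(1/4) = 1670 K.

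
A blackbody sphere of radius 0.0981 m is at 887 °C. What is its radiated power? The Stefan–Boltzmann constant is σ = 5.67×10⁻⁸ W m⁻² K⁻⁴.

P ≈ 12400 W

A = 4πr² = 4π × (0.0981)² = 0.121 m².
887 °C = 1160 K.
P = σAT⁴ = 5.67×10⁻⁸ × 0.121 × (1160)⁴ = 5.67×10⁻⁸ × 0.121 × 1.81×10^12.
P = 12400 W.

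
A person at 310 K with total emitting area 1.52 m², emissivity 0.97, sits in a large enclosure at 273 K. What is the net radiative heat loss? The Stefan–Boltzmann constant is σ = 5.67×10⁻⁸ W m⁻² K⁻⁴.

Q ≈ 308 W

Q = εσA(T⁴ − T_s⁴). T⁴ − T_s⁴ = (310)⁴ − (273)⁴ = 9.24×10^9 − 5.55×10^9 = 3.68×10^9 K⁴.
Q = 0.97 × 5.67×10⁻⁸ × 1.52 × 3.68×10^9 = 308 W.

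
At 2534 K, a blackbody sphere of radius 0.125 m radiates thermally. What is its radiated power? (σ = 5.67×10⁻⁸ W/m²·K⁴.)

A = 4πr² = 4π × (0.125)² = 0.196 m².
P = σAT⁴ = 5.67×10⁻⁸ × 0.196 × (2534)⁴ = 5.67×10⁻⁸ × 0.196 × 4.12×10^13.
P = 4.59×10^5 W.

P ≈ 4.59×10^5 W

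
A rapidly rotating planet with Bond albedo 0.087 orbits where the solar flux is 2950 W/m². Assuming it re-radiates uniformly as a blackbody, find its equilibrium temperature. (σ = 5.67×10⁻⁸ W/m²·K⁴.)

T ≈ 330 K

Power absorbed = (1−a)S·πR²; power emitted = 4πR²σT⁴. Equating and cancelling πR²:
T = ((1−a)S / 4σ)^(1/4) = (2690 / (4 × 5.67×10⁻⁸))^(1/4) = (1.19×10^10)^(1/4).
T = 330 K.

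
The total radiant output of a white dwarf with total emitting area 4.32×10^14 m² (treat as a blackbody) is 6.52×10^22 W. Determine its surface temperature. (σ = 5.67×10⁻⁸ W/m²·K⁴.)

T ≈ 7180 K

From P = σAT⁴, T = (P / σA)^(1/4) = (6.52×10^22 / (5.67×10⁻⁸ × 4.32×10^14))^(1/4).
T = (2.66×10^15)^(1/4) = 7180 K.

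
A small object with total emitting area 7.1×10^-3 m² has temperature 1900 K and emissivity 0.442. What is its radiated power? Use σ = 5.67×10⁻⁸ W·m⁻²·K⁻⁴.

Stefan–Boltzmann: P = εσAT⁴ = 0.442 × 5.67×10⁻⁸ × 7.10×10^-3 × (1900)⁴ = 0.442 × 5.67×10⁻⁸ × 7.10×10^-3 × 1.30×10^13.
P = 2320 W.

P ≈ 2320 W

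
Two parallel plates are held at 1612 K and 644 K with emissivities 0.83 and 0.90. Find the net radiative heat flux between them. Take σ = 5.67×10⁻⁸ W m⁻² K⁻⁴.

q ≈ 2.84×10^5 W/m²

For two large parallel gray plates, q = σ(T₁⁴ − T₂⁴) / (1/ε₁ + 1/ε₂ − 1).
1/ε₁ + 1/ε₂ − 1 = 1/0.83 + 1/0.90 − 1 = 1.316.
T₁⁴ − T₂⁴ = 6.75×10^12 − 1.72×10^11 = 6.58×10^12 K⁴.
q = 5.67×10⁻⁸ × 6.58×10^12 / 1.316 = 2.84×10^5 W/m².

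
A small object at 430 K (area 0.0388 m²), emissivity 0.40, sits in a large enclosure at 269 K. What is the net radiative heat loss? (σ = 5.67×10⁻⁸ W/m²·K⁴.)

Q = εσA(T⁴ − T_s⁴). T⁴ − T_s⁴ = (430)⁴ − (269)⁴ = 3.42×10^10 − 5.24×10^9 = 2.90×10^10 K⁴.
Q = 0.40 × 5.67×10⁻⁸ × 0.0388 × 2.90×10^10 = 25.5 W.

Q ≈ 25.5 W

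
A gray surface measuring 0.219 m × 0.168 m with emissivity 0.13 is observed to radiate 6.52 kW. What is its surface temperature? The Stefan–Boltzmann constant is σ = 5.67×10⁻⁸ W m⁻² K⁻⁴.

A = 0.219 × 0.168 = 0.0368 m².
From P = εσAT⁴, T = (P / εσA)^(1/4) = (6520 / (0.13 × 5.67×10⁻⁸ × 0.0368))^(1/4).
T = (2.40×10^13)^(1/4) = 2210 K.

T ≈ 2210 K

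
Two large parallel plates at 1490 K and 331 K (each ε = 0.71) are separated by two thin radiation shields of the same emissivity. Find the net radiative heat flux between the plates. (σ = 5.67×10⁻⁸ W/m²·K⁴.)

Each of the 3 gaps contributes resistance (2/ε − 1) = 2/0.71 − 1 = 1.817; total = 5.451.
q = σ(T₁⁴ − T₂⁴) / 5.451 = 5.67×10⁻⁸ × 4.92×10^12 / 5.451 = 51100 W/m².

q ≈ 51100 W/m²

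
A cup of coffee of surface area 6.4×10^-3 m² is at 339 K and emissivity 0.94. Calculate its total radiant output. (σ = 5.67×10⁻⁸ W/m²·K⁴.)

P ≈ 4.50 W

P = εσAT⁴ = 0.94 × 5.67×10⁻⁸ × 6.40×10^-3 × (339)⁴ = 0.94 × 5.67×10⁻⁸ × 6.40×10^-3 × 1.32×10^10.
P = 4.50 W.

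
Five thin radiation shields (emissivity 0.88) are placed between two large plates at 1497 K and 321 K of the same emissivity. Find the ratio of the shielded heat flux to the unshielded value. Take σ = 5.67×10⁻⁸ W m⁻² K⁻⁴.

With N identical shields there are N+1 = 6 gaps in series, each with the same radiative resistance, so the flux falls to 1/(N+1) of its unshielded value.

ratio ≈ 0.167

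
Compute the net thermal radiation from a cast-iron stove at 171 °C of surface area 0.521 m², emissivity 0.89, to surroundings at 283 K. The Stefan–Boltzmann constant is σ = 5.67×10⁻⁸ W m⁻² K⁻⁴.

Convert: 171 °C = 444 K.
Q = εσA(T⁴ − T_s⁴). T⁴ − T_s⁴ = (444)⁴ − (283)⁴ = 3.89×10^10 − 6.41×10^9 = 3.24×10^10 K⁴.
Q = 0.89 × 5.67×10⁻⁸ × 0.521 × 3.24×10^10 = 853 W.

Q ≈ 853 W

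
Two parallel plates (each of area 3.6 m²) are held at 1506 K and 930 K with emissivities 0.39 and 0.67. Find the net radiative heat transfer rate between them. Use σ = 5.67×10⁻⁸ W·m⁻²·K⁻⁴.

Q ≈ 2.94×10^5 W

For two large parallel gray plates, q = σ(T₁⁴ − T₂⁴) / (1/ε₁ + 1/ε₂ − 1).
1/ε₁ + 1/ε₂ − 1 = 1/0.39 + 1/0.67 − 1 = 3.057.
T₁⁴ − T₂⁴ = 5.14×10^12 − 7.48×10^11 = 4.40×10^12 K⁴.
q = 5.67×10⁻⁸ × 4.40×10^12 / 3.057 = 81500 W/m².
Q = q·A = 81500 × 3.6 = 2.94×10^5 W.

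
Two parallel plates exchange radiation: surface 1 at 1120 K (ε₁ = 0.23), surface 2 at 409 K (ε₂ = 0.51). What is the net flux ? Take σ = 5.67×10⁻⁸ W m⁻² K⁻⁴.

For two large parallel gray plates, q = σ(T₁⁴ − T₂⁴) / (1/ε₁ + 1/ε₂ − 1).
1/ε₁ + 1/ε₂ − 1 = 1/0.23 + 1/0.51 − 1 = 5.309.
T₁⁴ − T₂⁴ = 1.57×10^12 − 2.80×10^10 = 1.55×10^12 K⁴.
q = 5.67×10⁻⁸ × 1.55×10^12 / 5.309 = 16500 W/m².

q ≈ 16500 W/m²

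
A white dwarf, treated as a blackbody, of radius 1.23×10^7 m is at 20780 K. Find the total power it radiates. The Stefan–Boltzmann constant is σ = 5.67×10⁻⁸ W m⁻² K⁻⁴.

A = 4πr² = 4π × (1.23×10^7)² = 1.90×10^15 m².
P = σAT⁴ = 5.67×10⁻⁸ × 1.90×10^15 × (20780)⁴ = 5.67×10⁻⁸ × 1.90×10^15 × 1.86×10^17.
P = 2.01×10^25 W.

P ≈ 2.01×10^25 W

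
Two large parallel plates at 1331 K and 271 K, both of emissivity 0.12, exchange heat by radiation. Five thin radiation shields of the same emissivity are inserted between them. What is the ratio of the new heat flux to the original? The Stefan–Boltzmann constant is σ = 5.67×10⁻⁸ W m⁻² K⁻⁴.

With N identical shields there are N+1 = 6 gaps in series, each with the same radiative resistance, so the flux falls to 1/(N+1) of its unshielded value.

ratio ≈ 0.167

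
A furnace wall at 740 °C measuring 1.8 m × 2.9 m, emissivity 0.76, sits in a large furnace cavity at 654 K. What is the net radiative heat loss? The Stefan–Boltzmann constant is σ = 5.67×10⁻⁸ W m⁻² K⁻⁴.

A = 1.8 × 2.9 = 5.22 m².
Convert: 740 °C = 1013 K.
Q = εσA(T⁴ − T_s⁴). T⁴ − T_s⁴ = (1013)⁴ − (654)⁴ = 1.05×10^12 − 1.83×10^11 = 8.70×10^11 K⁴.
Q = 0.76 × 5.67×10⁻⁸ × 5.22 × 8.70×10^11 = 1.96×10^5 W.

Q ≈ 1.96×10^5 W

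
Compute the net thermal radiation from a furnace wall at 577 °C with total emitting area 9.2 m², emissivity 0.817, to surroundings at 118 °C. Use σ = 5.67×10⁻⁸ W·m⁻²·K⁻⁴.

Q ≈ 2.13×10^5 W

Convert: 577 °C = 850 K; 118 °C = 391 K.
Q = εσA(T⁴ − T_s⁴). T⁴ − T_s⁴ = (850)⁴ − (391)⁴ = 5.22×10^11 − 2.34×10^10 = 4.99×10^11 K⁴.
Q = 0.817 × 5.67×10⁻⁸ × 9.20 × 4.99×10^11 = 2.13×10^5 W.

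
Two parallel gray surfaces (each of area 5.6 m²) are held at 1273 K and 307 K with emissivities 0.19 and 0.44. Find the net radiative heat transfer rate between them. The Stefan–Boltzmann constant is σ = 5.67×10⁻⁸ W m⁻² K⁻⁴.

Q ≈ 1.27×10^5 W

For two large parallel gray plates, q = σ(T₁⁴ − T₂⁴) / (1/ε₁ + 1/ε₂ − 1).
1/ε₁ + 1/ε₂ − 1 = 1/0.19 + 1/0.44 − 1 = 6.536.
T₁⁴ − T₂⁴ = 2.63×10^12 − 8.88×10^9 = 2.62×10^12 K⁴.
q = 5.67×10⁻⁸ × 2.62×10^12 / 6.536 = 22700 W/m².
Q = q·A = 22700 × 5.6 = 1.27×10^5 W.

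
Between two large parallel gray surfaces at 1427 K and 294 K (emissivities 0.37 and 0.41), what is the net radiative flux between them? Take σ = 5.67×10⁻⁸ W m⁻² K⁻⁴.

q ≈ 56700 W/m²

For two large parallel gray plates, q = σ(T₁⁴ − T₂⁴) / (1/ε₁ + 1/ε₂ − 1).
1/ε₁ + 1/ε₂ − 1 = 1/0.37 + 1/0.41 − 1 = 4.142.
T₁⁴ − T₂⁴ = 4.15×10^12 − 7.47×10^9 = 4.14×10^12 K⁴.
q = 5.67×10⁻⁸ × 4.14×10^12 / 4.142 = 56700 W/m².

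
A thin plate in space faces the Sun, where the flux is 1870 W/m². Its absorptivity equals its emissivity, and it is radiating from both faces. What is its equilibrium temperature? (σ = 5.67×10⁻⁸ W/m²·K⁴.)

Absorbed flux αS = emitted flux 2εσT⁴ per unit area; with α = ε this gives T = (S/2σ)^(1/4).
T = (1870 / (2 × 5.67×10⁻⁸))^(1/4) = (1.65×10^10)^(1/4).
T = 358 K.

T ≈ 358 K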